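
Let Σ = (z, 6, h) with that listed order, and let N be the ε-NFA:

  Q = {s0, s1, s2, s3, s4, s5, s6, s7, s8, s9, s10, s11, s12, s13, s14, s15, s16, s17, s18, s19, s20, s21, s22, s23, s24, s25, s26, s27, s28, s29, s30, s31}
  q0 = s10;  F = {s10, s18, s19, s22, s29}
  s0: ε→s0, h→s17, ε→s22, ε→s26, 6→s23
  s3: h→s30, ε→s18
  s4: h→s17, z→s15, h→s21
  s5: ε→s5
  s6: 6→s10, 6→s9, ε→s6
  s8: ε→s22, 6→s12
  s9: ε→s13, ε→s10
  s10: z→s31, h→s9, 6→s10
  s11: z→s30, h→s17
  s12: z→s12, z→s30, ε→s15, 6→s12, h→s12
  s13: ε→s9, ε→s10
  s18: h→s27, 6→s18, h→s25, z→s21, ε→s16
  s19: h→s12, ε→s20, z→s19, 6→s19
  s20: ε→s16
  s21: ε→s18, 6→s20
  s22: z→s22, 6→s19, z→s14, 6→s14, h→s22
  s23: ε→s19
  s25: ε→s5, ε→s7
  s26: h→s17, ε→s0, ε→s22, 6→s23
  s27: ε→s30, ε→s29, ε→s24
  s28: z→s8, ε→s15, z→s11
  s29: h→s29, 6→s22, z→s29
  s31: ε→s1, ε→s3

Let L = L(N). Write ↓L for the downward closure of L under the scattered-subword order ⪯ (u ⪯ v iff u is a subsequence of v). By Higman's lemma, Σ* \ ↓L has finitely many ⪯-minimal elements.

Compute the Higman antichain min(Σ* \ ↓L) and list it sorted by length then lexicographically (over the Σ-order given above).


|Q|=32, |F|=5, |δ|=65 (27 ε).
min D↑ (6 st, q0=0, F={5}): 0:z→1,6→0,h→0 1:z→1,6→1,h→2 2:z→2,6→3,h→2 3:z→3,6→4,h→3 4:z→4,6→4,h→5 5:z→5,6→5,h→5.
'zh66h': |S_i|=[22, 19, 14, 8, 7, 3] end={s12,s15,s30} rej; 5/5 deletions ∈↓L.
1 obstructions.

min(Σ*\↓L) = [zh66h].


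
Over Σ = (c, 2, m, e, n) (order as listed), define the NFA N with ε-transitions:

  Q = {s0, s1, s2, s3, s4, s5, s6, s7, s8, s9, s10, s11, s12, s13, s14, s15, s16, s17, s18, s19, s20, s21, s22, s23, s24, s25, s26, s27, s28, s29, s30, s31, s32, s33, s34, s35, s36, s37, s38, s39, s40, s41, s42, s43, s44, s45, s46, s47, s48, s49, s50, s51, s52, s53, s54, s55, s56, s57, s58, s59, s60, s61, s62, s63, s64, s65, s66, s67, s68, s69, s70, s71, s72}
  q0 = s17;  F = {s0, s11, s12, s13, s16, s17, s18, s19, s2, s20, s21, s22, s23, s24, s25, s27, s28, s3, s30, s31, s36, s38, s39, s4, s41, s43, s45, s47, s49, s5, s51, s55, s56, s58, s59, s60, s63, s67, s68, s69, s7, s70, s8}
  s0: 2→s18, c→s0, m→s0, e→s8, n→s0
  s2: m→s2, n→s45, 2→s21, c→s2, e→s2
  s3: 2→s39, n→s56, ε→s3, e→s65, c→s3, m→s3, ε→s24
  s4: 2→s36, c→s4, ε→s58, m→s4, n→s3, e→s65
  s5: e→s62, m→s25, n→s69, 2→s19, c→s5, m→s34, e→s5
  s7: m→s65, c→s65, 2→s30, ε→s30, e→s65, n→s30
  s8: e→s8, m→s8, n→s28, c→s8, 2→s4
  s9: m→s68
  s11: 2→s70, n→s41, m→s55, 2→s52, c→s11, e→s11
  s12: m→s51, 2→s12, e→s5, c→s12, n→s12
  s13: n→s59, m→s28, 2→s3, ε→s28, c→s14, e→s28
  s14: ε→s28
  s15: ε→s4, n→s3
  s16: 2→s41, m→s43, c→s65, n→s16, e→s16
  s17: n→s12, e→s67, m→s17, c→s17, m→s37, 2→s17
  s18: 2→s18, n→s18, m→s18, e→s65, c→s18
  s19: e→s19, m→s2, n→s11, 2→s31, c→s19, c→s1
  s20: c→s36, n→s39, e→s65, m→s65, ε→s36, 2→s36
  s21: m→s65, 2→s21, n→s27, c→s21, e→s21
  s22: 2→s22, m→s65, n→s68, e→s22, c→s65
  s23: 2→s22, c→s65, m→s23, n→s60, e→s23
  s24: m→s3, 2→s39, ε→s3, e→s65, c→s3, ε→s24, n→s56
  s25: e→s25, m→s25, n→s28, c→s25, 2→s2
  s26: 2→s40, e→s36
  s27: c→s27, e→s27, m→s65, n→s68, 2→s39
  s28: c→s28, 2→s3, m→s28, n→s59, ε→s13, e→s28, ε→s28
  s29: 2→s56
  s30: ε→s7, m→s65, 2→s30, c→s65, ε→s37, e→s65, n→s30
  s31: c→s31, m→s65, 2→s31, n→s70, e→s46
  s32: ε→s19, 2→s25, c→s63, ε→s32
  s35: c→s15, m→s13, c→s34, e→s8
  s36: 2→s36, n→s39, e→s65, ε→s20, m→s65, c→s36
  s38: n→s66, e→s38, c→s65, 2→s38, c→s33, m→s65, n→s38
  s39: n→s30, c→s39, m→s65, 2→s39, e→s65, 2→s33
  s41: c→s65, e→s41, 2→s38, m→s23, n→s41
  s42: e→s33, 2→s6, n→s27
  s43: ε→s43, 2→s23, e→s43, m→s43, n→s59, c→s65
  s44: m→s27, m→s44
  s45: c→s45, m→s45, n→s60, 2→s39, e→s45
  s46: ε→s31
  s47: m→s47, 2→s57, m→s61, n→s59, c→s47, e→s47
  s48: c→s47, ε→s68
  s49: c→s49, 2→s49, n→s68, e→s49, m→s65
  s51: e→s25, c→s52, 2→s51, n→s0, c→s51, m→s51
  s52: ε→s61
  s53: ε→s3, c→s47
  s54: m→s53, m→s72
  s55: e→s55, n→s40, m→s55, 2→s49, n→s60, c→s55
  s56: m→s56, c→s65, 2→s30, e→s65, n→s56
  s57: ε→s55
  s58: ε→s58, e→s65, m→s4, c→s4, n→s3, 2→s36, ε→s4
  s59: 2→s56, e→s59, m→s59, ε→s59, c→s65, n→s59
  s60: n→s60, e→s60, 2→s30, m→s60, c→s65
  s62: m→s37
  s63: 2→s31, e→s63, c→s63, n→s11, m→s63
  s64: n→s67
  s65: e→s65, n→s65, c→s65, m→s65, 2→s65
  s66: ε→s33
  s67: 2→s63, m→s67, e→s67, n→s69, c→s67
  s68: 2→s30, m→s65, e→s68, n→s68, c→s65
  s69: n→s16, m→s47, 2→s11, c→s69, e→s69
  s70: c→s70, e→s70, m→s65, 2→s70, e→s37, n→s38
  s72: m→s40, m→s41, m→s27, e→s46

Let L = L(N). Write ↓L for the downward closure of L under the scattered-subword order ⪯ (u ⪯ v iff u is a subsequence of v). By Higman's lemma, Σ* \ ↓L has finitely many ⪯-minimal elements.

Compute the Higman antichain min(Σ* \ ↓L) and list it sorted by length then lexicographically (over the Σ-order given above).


min(Σ*\↓L) = [e22m, ennc, nmn2e].

|Q|=73, |F|=43, |δ|=285 (27 ε).
min D↑ (39 st, q0=0, F={14}): 0:c→0,2→0,m→0,e→1,n→2 1:c→1,2→3,m→1,e→1,n→4 2:c→2,2→2,m→5,e→6,n→2 3:c→3,2→7,m→3,e→3,n→8 4:c→4,2→8,m→9,e→4,n→10 5:c→5,2→5,m→5,e→11,n→12 6:c→6,2→13,m→11,e→6,n→4 7:c→7,2→7,m→14,e→7,n→15 8:c→8,2→15,m→16,e→8,n→17 9:c→9,2→16,m→9,e→9,n→18 10:c→14,2→17,m→19,e→10,n→10 11:c→11,2→20,m→11,e→11,n→21 12:c→12,2→22,m→12,e→23,n→12 13:c→13,2→7,m→20,e→13,n→8 14:c→14,2→14,m→14,e→14,n→14 15:c→15,2→15,m→14,e→15,n→24 16:c→16,2→25,m→16,e→16,n→26 17:c→14,2→24,m→27,e→17,n→17 18:c→14,2→28,m→18,e→18,n→18 19:c→14,2→27,m→19,e→19,n→18 20:c→20,2→29,m→20,e→20,n→30 21:c→21,2→31,m→21,e→21,n→18 22:c→22,2→22,m→22,e→14,n→22 23:c→23,2→32,m→23,e→23,n→21 24:c→14,2→24,m→14,e→24,n→24 25:c→25,2→25,m→14,e→25,n→33 26:c→14,2→34,m→26,e→26,n→26 27:c→14,2→35,m→27,e→27,n→26 28:c→14,2→34,m→28,e→14,n→28 29:c→29,2→29,m→14,e→29,n→36 30:c→30,2→37,m→30,e→30,n→26 31:c→31,2→37,m→31,e→14,n→28 32:c→32,2→38,m→32,e→14,n→31 33:c→14,2→34,m→14,e→33,n→33 34:c→14,2→34,m→14,e→14,n→34 35:c→14,2→35,m→14,e→35,n→33 36:c→36,2→37,m→14,e→36,n→33 37:c→37,2→37,m→14,e→14,n→34 38:c→38,2→38,m→14,e→14,n→37 [Hopcroft].
'e22m': N↓-sim [56, 51, 37, 20, 1] end={s65} rej; 4/4 deletions ∈↓L.
'ennc': |S_i|=[56, 51, 34, 17, 2] end={s33,s65} — reject; 4/4 deletions ∈↓L.
'nmn2e': run [56, 53, 39, 25, 14, 1] end={s65} — reject; 5/5 deletions ∈↓L.
3 minimals (antichain).


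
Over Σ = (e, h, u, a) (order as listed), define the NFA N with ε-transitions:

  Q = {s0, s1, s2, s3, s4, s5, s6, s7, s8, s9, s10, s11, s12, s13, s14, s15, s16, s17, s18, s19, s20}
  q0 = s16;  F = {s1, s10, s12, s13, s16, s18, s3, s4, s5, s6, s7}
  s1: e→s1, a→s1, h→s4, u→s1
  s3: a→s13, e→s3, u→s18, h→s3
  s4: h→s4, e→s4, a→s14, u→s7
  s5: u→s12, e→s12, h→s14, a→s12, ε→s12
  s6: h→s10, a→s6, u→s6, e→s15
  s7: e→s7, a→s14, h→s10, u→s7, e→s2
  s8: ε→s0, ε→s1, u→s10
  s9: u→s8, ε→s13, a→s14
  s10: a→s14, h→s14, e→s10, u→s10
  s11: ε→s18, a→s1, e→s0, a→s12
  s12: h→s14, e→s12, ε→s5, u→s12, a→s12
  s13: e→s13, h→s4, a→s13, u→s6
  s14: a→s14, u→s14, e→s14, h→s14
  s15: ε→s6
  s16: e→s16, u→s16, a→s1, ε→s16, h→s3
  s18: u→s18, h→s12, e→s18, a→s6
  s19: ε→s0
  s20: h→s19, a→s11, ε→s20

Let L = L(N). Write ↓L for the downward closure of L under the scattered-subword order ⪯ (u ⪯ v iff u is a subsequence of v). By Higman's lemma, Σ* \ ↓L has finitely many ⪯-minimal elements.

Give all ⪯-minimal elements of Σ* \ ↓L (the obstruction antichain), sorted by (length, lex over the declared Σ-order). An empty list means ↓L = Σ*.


|Q|=21, |F|=11, |δ|=67 (10 ε).
min D↑ (11 st, q0=0, F={9}): 0:e→0,h→1,u→0,a→2 1:e→1,h→1,u→3,a→4 2:e→2,h→5,u→2,a→2 3:e→3,h→6,u→3,a→7 4:e→4,h→5,u→7,a→4 5:e→5,h→5,u→8,a→9 6:e→6,h→9,u→6,a→6 7:e→7,h→10,u→7,a→7 8:e→8,h→10,u→8,a→9 9:e→9,h→9,u→9,a→9 10:e→10,h→9,u→10,a→9 (ε-aug+det+¬).
'aha': run [14, 11, 5, 1] end={s14} ∉↓L; 3/3 del acc.
'huhh': |S_i|=[14, 12, 9, 4, 1] end={s14} ∉↓L; 4/4 deletions ∈↓L.
2 minimals (antichain).

min(Σ*\↓L) = [aha, huhh].


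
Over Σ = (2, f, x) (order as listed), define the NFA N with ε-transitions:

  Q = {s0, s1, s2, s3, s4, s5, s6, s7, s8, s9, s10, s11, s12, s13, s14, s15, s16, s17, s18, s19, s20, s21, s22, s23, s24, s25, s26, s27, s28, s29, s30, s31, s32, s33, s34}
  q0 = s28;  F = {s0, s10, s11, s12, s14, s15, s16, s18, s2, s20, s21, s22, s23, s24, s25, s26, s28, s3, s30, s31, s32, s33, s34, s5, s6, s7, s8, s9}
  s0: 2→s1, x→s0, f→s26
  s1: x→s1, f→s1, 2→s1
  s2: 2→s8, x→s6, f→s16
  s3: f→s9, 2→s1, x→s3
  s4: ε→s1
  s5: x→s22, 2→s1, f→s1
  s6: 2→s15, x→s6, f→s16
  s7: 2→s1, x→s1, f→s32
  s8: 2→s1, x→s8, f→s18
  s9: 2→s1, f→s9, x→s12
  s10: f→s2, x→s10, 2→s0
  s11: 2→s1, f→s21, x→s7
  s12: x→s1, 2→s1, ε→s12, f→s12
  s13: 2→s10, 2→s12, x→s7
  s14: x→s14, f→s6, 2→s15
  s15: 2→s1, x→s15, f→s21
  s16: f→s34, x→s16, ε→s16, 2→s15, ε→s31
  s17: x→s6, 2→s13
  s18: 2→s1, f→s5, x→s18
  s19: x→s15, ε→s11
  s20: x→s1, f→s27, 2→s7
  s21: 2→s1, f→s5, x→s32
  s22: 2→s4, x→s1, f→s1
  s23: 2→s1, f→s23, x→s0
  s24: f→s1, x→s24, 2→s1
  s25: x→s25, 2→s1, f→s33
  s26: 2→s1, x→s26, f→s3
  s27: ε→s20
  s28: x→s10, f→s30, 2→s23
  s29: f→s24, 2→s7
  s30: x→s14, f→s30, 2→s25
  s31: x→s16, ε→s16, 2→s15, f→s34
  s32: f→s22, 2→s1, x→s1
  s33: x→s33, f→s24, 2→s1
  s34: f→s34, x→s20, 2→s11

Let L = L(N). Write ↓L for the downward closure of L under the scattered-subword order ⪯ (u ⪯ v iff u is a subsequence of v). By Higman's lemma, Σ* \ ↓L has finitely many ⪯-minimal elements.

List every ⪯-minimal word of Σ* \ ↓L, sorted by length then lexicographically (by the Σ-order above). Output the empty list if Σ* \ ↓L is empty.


min(Σ*\↓L) = [22, f2fff, fx2fxx, xfffxx].

|Q|=35, |F|=28, |δ|=102 (7 ε).
min D↑ (28 st, q0=0, F={4}): 0:2→1,f→2,x→3 1:2→4,f→1,x→5 2:2→6,f→2,x→7 3:2→5,f→8,x→3 4:2→4,f→4,x→4 5:2→4,f→9,x→5 6:2→4,f→10,x→6 7:2→11,f→12,x→7 8:2→13,f→14,x→12 9:2→4,f→15,x→9 10:2→4,f→16,x→10 11:2→4,f→17,x→11 12:2→11,f→14,x→12 13:2→4,f→18,x→13 14:2→11,f→19,x→14 15:2→4,f→20,x→15 16:2→4,f→4,x→16 17:2→4,f→21,x→22 18:2→4,f→21,x→18 19:2→23,f→19,x→24 20:2→4,f→20,x→25 21:2→4,f→4,x→26 22:2→4,f→26,x→4 23:2→4,f→17,x→27 24:2→27,f→24,x→4 25:2→4,f→25,x→4 26:2→4,f→4,x→4 27:2→4,f→22,x→4 [Hopcroft].
'22': N↓-sim [31, 20, 2] end={s1,s4} ∉↓L; 2/2 deletions ∈↓L.
'f2fff': |S_i|=[31, 29, 14, 9, 5, 1] end={s1} ∉↓L; 5/5 del acc.
'fx2fxx': N↓-sim [31, 29, 26, 9, 6, 4, 1] end={s1} ∉↓L; 6/6 single-dels accept.
'xfffxx': |S_i|=[31, 28, 24, 19, 13, 8, 1] end={s1} rej; 6/6 single-dels accept.
4 minimals (antichain).


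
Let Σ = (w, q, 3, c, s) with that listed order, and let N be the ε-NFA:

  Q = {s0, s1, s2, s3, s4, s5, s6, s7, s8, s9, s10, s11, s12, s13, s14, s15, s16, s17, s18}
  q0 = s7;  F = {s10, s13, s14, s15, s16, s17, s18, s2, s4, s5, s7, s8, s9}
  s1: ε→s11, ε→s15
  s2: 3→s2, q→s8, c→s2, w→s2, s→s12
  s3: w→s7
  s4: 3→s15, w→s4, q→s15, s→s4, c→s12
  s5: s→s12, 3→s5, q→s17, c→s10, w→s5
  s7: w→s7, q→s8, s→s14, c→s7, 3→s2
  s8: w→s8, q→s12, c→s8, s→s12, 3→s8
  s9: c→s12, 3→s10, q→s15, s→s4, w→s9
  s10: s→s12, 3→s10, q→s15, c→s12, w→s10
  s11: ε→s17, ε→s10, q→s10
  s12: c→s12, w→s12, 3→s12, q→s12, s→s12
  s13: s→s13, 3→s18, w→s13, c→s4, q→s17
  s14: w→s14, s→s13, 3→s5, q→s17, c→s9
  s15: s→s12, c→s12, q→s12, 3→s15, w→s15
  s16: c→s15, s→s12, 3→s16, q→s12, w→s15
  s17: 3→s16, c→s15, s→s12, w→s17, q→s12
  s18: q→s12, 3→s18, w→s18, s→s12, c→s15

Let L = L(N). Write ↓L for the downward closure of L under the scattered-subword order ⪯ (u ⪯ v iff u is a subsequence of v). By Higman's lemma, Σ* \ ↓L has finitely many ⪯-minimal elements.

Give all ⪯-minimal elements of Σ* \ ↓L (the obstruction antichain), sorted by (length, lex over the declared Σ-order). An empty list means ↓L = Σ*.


min(Σ*\↓L) = [qq, qs, 3s, scc, ss3q, sq3wc].

|Q|=19, |F|=13, |δ|=76 (4 ε).
min D↑ (14 st, q0=0, F={4}): 0:w→0,q→1,3→2,c→0,s→3 1:w→1,q→4,3→1,c→1,s→4 2:w→2,q→1,3→2,c→2,s→4 3:w→3,q→5,3→6,c→7,s→8 4:w→4,q→4,3→4,c→4,s→4 5:w→5,q→4,3→9,c→10,s→4 6:w→6,q→5,3→6,c→11,s→4 7:w→7,q→10,3→11,c→4,s→12 8:w→8,q→5,3→13,c→12,s→8 9:w→10,q→4,3→9,c→10,s→4 10:w→10,q→4,3→10,c→4,s→4 11:w→11,q→10,3→11,c→4,s→4 12:w→12,q→10,3→10,c→4,s→12 13:w→13,q→4,3→13,c→10,s→4.
'qq': run [14, 5, 1] end={s12} ∉↓L; 2/2 deletions ∈↓L.
'qs': N↓-sim [14, 5, 1] end={s12} ∉↓L; 2/2 deletions ∈↓L.
'3s': N↓-sim [14, 9, 1] end={s12} rej; 2/2 del acc.
'scc': N↓-sim [14, 11, 5, 1] end={s12} ∉↓L; 3/3 del acc.
'ss3q': |S_i|=[14, 11, 7, 4, 1] end={s12} ∉↓L; 4/4 deletions ∈↓L.
'sq3wc': N↓-sim [14, 11, 4, 3, 2, 1] end={s12} — reject; 5/5 single-dels accept.
6 obstructions.


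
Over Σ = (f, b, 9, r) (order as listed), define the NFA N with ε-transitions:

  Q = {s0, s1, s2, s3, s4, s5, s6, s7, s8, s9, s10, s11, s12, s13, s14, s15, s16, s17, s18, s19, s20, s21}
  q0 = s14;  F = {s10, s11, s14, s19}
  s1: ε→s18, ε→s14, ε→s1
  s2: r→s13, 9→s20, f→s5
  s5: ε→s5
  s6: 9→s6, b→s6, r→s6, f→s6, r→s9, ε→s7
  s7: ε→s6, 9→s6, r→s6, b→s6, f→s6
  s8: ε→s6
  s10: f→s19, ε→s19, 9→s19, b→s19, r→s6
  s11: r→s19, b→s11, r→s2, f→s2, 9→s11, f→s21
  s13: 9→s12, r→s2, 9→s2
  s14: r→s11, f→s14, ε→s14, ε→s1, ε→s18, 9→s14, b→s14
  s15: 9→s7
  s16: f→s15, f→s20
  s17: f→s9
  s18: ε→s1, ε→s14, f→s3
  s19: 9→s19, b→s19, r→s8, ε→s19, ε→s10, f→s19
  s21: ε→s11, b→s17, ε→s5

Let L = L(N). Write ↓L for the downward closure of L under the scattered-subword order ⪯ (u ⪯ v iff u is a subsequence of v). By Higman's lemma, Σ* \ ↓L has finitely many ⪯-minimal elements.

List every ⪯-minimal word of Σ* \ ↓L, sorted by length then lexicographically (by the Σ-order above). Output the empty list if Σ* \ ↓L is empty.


A = [rrr].

|Q|=22, |F|=4, |δ|=56 (17 ε).
min D↑ (4 st, q0=0, F={3}): 0:f→0,b→0,9→0,r→1 1:f→1,b→1,9→1,r→2 2:f→2,b→2,9→2,r→3 3:f→3,b→3,9→3,r→3 (ε-aug+det+¬).
'rrr': run [18, 14, 11, 9] end={s12,s13,s2,s20,s5,s6,s7,s8,s9} rej; 3/3 deletions ∈↓L.
1 minimals (antichain).


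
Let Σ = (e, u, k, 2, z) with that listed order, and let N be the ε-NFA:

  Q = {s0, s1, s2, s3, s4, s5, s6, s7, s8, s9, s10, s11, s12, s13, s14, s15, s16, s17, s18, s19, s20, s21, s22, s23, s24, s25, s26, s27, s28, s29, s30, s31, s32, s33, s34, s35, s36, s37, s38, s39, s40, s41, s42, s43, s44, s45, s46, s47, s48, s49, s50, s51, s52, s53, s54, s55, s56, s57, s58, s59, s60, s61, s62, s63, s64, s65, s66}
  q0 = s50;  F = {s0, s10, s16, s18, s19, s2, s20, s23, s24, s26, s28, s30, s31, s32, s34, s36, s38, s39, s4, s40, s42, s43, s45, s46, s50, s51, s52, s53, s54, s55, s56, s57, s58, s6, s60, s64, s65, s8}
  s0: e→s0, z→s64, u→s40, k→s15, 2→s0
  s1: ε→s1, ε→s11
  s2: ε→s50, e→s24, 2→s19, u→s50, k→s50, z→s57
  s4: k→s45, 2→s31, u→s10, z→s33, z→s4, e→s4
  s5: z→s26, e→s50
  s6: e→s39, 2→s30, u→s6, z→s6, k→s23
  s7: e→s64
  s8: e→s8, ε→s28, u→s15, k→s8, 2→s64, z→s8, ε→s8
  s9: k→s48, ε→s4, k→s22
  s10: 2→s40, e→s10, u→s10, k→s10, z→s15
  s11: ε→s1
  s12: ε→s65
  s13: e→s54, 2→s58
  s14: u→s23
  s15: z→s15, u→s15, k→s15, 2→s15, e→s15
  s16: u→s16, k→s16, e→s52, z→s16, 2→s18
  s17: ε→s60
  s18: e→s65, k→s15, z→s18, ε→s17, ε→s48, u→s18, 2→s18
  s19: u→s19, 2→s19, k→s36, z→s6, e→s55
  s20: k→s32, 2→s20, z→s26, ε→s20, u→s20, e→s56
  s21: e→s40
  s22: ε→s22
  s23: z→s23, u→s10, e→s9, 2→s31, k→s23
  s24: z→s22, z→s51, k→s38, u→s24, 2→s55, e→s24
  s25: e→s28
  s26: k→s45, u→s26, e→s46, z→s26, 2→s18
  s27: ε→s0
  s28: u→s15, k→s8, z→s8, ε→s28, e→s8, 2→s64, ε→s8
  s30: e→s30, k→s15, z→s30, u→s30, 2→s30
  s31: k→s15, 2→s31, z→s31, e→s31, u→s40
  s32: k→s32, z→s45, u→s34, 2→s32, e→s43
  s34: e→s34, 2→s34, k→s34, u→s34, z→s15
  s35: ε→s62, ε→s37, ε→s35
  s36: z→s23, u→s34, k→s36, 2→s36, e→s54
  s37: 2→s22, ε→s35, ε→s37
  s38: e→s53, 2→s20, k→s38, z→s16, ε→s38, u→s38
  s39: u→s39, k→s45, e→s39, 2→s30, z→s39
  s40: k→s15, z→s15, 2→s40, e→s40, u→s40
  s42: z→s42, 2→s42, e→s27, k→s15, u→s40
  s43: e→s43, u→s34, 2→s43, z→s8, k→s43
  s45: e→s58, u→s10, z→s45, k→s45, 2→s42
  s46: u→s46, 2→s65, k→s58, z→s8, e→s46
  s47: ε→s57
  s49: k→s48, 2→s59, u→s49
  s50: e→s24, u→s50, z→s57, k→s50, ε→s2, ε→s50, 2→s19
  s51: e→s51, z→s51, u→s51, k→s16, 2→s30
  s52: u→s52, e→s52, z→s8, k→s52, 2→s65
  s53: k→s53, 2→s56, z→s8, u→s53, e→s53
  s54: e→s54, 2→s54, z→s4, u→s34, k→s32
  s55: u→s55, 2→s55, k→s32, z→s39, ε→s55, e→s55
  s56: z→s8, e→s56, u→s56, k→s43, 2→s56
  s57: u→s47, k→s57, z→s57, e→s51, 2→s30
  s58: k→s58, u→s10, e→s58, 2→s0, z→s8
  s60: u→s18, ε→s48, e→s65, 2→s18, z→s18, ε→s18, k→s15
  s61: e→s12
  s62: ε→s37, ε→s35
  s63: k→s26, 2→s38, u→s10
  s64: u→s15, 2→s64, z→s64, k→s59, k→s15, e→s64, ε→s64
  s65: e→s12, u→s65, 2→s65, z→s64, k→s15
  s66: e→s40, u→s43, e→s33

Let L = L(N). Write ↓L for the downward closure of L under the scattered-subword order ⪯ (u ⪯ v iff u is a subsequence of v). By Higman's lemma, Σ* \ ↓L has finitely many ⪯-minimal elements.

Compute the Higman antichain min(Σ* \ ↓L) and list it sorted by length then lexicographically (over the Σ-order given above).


A = [z2k, 2kuz, ekezu].

|Q|=67, |F|=38, |δ|=250 (31 ε).
min D↑ (36 st, q0=0, F={18}): 0:e→1,u→0,k→0,2→2,z→3 1:e→1,u→1,k→4,2→5,z→6 2:e→5,u→2,k→7,2→2,z→8 3:e→6,u→3,k→3,2→9,z→3 4:e→10,u→4,k→4,2→11,z→12 5:e→5,u→5,k→13,2→5,z→14 6:e→6,u→6,k→12,2→9,z→6 7:e→15,u→16,k→7,2→7,z→17 8:e→14,u→8,k→17,2→9,z→8 9:e→9,u→9,k→18,2→9,z→9 10:e→10,u→10,k→10,2→19,z→20 11:e→19,u→11,k→13,2→11,z→21 12:e→22,u→12,k→12,2→23,z→12 13:e→24,u→16,k→13,2→13,z→25 14:e→14,u→14,k→25,2→9,z→14 15:e→15,u→16,k→13,2→15,z→26 16:e→16,u→16,k→16,2→16,z→18 17:e→26,u→27,k→17,2→28,z→17 18:e→18,u→18,k→18,2→18,z→18 19:e→19,u→19,k→24,2→19,z→20 20:e→20,u→18,k→20,2→29,z→20 21:e→30,u→21,k→25,2→23,z→21 22:e→22,u→22,k→22,2→31,z→20 23:e→31,u→23,k→18,2→23,z→23 24:e→24,u→16,k→24,2→24,z→20 25:e→32,u→27,k→25,2→33,z→25 26:e→26,u→27,k→25,2→28,z→26 27:e→27,u→27,k→27,2→34,z→18 28:e→28,u→34,k→18,2→28,z→28 29:e→29,u→18,k→18,2→29,z→29 30:e→30,u→30,k→32,2→31,z→20 31:e→31,u→31,k→18,2→31,z→29 32:e→32,u→27,k→32,2→35,z→20 33:e→35,u→34,k→18,2→33,z→33 34:e→34,u→34,k→18,2→34,z→18 35:e→35,u→34,k→18,2→35,z→29.
'z2k': run [48, 34, 15, 2] end={s15,s59} ∉↓L; 3/3 del acc.
'2kuz': |S_i|=[48, 38, 24, 4, 1] end={s15} rej; 4/4 del acc.
'ekezu': N↓-sim [48, 40, 30, 18, 5, 1] end={s15} ∉↓L; 5/5 single-dels accept.
3 minimals (antichain).


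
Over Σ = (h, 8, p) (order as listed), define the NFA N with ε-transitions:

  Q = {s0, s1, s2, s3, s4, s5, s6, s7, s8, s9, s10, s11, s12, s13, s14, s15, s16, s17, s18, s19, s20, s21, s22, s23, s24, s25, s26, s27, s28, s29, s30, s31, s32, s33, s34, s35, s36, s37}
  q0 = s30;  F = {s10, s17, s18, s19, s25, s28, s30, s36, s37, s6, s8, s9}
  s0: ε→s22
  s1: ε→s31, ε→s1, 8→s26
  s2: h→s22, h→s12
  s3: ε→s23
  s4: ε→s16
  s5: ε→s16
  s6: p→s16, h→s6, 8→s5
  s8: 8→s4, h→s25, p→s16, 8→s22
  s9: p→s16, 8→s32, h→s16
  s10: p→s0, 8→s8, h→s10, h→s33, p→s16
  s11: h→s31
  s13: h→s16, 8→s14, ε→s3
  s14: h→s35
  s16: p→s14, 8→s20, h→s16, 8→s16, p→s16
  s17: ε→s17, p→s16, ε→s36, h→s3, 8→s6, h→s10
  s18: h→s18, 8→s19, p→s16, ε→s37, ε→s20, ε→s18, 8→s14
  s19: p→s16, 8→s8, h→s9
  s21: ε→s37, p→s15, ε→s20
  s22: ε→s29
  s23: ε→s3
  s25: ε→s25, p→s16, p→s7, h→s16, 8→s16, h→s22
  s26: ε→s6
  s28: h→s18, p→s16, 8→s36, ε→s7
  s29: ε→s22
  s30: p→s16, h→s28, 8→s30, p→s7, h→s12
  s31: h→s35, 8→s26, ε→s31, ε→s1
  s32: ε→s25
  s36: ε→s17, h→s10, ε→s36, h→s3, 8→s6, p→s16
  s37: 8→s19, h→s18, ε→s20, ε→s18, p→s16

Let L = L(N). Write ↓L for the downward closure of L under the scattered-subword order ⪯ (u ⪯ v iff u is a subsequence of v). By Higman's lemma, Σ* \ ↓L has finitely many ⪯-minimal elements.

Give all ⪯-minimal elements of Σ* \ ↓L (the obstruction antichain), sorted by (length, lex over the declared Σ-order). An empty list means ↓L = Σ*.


Antichain: [p, h888, hh8hh].

|Q|=38, |F|=12, |δ|=88 (27 ε).
min D↑ (11 st, q0=0, F={2}): 0:h→1,8→0,p→2 1:h→3,8→4,p→2 2:h→2,8→2,p→2 3:h→3,8→5,p→2 4:h→6,8→7,p→2 5:h→8,8→9,p→2 6:h→6,8→9,p→2 7:h→7,8→2,p→2 8:h→2,8→10,p→2 9:h→10,8→2,p→2 10:h→2,8→2,p→2.
'p': run [27, 8] end={s0,s14,s16,s20,s22,s29,s35,s7} — reject; 1/1 single-dels accept.
'h888': N↓-sim [27, 26, 22, 13, 8] end={s14,s16,s20,s22,s29,s35,s4,s5} — reject; 4/4 single-dels accept.
'hh8hh': |S_i|=[27, 26, 22, 14, 10, 6] end={s14,s16,s20,s22,s29,s35} — reject; 5/5 single-dels accept.
3 minimals (antichain).


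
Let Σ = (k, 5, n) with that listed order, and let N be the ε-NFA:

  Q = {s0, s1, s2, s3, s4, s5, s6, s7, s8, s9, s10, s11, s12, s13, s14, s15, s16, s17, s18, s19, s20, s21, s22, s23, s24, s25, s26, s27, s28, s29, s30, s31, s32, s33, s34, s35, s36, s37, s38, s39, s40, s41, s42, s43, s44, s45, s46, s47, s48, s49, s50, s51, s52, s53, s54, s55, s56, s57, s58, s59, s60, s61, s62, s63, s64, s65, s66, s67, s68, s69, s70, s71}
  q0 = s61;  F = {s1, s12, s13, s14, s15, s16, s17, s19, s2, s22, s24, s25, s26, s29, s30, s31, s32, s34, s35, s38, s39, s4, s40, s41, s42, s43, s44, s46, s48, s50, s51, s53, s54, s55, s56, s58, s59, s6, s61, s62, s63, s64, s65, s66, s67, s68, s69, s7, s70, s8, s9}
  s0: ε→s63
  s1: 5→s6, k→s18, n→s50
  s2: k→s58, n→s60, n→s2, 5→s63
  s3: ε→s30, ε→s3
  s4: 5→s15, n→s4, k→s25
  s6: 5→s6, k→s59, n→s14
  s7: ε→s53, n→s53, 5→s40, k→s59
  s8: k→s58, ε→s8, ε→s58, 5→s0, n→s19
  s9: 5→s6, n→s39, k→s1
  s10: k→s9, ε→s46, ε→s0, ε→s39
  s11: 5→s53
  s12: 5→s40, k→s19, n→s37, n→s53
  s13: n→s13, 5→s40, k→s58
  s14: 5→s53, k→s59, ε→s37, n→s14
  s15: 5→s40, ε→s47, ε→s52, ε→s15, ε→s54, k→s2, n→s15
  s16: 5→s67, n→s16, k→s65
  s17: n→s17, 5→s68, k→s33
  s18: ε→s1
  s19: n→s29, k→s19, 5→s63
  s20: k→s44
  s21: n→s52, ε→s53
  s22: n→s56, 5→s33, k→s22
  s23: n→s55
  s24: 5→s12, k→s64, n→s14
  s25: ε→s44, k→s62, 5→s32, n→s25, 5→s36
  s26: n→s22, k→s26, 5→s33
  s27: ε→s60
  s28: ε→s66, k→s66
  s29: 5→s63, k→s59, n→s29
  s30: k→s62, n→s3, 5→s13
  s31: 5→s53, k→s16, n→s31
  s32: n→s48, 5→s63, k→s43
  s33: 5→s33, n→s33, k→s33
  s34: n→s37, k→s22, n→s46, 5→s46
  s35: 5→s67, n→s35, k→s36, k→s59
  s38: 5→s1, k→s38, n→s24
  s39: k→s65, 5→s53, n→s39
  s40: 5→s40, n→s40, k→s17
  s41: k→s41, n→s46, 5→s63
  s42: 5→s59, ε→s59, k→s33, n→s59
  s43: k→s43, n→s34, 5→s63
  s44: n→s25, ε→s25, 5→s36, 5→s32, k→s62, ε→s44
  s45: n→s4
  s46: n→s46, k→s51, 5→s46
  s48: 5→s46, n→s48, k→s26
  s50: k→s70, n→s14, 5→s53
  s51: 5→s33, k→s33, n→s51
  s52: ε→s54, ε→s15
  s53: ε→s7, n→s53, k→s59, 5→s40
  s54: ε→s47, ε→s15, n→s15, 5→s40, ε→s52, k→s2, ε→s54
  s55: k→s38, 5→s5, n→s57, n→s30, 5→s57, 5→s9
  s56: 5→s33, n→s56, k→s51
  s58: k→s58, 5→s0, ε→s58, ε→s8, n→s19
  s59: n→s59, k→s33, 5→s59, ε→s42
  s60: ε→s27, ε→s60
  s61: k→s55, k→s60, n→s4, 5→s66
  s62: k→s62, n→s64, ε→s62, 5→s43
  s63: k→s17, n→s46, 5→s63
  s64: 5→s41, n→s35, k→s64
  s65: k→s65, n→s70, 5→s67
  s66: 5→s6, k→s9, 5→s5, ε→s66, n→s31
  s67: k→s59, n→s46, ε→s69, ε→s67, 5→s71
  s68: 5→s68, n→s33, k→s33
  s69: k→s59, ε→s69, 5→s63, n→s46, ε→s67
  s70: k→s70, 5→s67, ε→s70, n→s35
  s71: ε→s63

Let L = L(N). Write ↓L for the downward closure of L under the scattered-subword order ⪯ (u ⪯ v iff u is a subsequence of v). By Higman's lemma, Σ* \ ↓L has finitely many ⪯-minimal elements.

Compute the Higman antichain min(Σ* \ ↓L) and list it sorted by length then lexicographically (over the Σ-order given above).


min(Σ*\↓L) = [55kk, kknnkk, nk5nk5, n55k5n].

|Q|=72, |F|=51, |δ|=216 (42 ε).
min D↑ (46 st, q0=0, F={29}): 0:k→1,5→2,n→3 1:k→4,5→5,n→6 2:k→5,5→7,n→8 3:k→9,5→10,n→3 4:k→4,5→11,n→12 5:k→11,5→7,n→13 6:k→14,5→15,n→6 7:k→16,5→7,n→17 8:k→18,5→19,n→8 9:k→14,5→20,n→9 10:k→21,5→22,n→10 11:k→11,5→7,n→23 12:k→24,5→25,n→17 13:k→26,5→19,n→13 14:k→14,5→27,n→24 15:k→28,5→22,n→15 16:k→29,5→16,n→16 17:k→16,5→19,n→17 18:k→26,5→30,n→18 19:k→16,5→22,n→19 20:k→27,5→31,n→32 21:k→28,5→31,n→21 22:k→33,5→22,n→22 23:k→34,5→19,n→17 24:k→24,5→35,n→36 25:k→37,5→22,n→19 26:k→26,5→30,n→34 27:k→27,5→31,n→38 28:k→28,5→31,n→37 29:k→29,5→29,n→29 30:k→16,5→31,n→39 31:k→33,5→31,n→39 32:k→40,5→39,n→32 33:k→29,5→41,n→33 34:k→34,5→30,n→36 35:k→35,5→31,n→39 36:k→16,5→30,n→36 37:k→37,5→31,n→42 38:k→43,5→39,n→39 39:k→44,5→39,n→39 40:k→40,5→29,n→43 41:k→29,5→41,n→29 42:k→16,5→31,n→42 43:k→43,5→29,n→45 44:k→29,5→29,n→44 45:k→44,5→29,n→45 [Hopcroft].
'55kk': N↓-sim [64, 53, 19, 6, 1] end={s33} rej; 4/4 del acc.
'kknnkk': run [64, 56, 40, 29, 20, 7, 1] end={s33} rej; 6/6 del acc.
'nk5nk5': run [64, 55, 37, 22, 13, 5, 1] end={s33} rej; 6/6 deletions ∈↓L.
'n55k5n': |S_i|=[64, 55, 38, 11, 4, 2, 1] end={s33} ∉↓L; 6/6 deletions ∈↓L.
4 words, ⪯-incomp.


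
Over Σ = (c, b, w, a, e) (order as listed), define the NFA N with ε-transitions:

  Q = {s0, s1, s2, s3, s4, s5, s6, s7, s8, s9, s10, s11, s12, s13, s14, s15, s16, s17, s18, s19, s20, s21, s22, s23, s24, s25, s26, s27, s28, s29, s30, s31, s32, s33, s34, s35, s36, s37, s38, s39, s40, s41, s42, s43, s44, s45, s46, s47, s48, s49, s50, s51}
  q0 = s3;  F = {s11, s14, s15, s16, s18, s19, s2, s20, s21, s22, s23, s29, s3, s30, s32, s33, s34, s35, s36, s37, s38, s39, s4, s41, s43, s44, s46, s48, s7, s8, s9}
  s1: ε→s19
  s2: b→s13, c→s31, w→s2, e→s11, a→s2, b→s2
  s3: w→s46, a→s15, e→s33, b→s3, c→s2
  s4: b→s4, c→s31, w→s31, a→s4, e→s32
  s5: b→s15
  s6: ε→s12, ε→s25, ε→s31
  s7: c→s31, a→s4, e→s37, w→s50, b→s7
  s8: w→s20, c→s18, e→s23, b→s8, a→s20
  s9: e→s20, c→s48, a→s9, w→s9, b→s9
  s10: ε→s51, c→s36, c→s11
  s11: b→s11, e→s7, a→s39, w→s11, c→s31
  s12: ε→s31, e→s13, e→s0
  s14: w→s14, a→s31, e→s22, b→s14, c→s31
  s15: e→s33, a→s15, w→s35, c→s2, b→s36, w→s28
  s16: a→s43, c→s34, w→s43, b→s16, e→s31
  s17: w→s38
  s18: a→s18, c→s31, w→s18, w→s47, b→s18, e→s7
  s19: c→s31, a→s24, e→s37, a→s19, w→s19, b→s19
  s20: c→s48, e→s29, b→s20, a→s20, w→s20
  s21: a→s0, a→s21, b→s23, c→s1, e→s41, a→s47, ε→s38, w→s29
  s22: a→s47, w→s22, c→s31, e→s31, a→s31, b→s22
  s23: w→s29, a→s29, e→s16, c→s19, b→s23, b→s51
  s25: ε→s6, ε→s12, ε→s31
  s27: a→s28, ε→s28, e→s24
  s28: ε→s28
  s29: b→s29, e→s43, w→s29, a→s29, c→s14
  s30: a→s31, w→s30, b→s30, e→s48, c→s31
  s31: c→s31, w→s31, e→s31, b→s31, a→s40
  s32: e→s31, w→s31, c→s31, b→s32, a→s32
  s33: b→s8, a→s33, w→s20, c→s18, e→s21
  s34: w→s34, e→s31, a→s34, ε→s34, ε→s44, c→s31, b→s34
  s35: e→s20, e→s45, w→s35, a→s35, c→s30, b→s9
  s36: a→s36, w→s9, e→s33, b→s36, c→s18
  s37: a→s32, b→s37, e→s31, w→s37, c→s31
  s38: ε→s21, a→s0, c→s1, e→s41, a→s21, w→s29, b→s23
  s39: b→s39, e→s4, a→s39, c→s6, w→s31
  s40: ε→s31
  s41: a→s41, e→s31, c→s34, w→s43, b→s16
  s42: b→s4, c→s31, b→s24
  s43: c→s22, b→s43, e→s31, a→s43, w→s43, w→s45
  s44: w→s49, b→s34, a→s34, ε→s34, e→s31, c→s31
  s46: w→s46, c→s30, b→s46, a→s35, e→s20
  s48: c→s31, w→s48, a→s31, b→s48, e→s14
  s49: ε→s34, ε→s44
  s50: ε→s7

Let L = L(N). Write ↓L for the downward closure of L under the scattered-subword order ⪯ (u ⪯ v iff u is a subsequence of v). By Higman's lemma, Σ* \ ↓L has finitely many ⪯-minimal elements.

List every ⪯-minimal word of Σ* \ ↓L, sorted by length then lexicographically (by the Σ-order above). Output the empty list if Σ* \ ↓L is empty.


|Q|=52, |F|=31, |δ|=202 (20 ε).
min D↑ (30 st, q0=0, F={5}): 0:c→1,b→0,w→2,a→3,e→4 1:c→5,b→1,w→1,a→1,e→6 2:c→7,b→2,w→2,a→8,e→9 3:c→1,b→10,w→8,a→3,e→4 4:c→11,b→12,w→9,a→4,e→13 5:c→5,b→5,w→5,a→5,e→5 6:c→5,b→6,w→6,a→14,e→15 7:c→5,b→7,w→7,a→5,e→16 8:c→7,b→17,w→8,a→8,e→9 9:c→16,b→9,w→9,a→9,e→18 10:c→11,b→10,w→17,a→10,e→4 11:c→5,b→11,w→11,a→11,e→15 12:c→11,b→12,w→9,a→9,e→19 13:c→20,b→19,w→18,a→13,e→21 14:c→5,b→14,w→5,a→14,e→22 15:c→5,b→15,w→15,a→22,e→23 16:c→5,b→16,w→16,a→5,e→24 17:c→16,b→17,w→17,a→17,e→9 18:c→24,b→18,w→18,a→18,e→25 19:c→20,b→19,w→18,a→18,e→26 20:c→5,b→20,w→20,a→20,e→23 21:c→27,b→26,w→25,a→21,e→5 22:c→5,b→22,w→5,a→22,e→28 23:c→5,b→23,w→23,a→28,e→5 24:c→5,b→24,w→24,a→5,e→29 25:c→29,b→25,w→25,a→25,e→5 26:c→27,b→26,w→25,a→25,e→5 27:c→5,b→27,w→27,a→27,e→5 28:c→5,b→28,w→5,a→28,e→5 29:c→5,b→29,w→29,a→5,e→5 [Hopcroft].
'cc': N↓-sim [46, 27, 7] end={s0,s12,s13,s25,s31,s40,s6} ∉↓L; 2/2 deletions ∈↓L.
'wca': N↓-sim [46, 34, 12, 3] end={s31,s40,s47} ∉↓L; 3/3 deletions ∈↓L.
'ceaw': N↓-sim [46, 27, 18, 11, 2] end={s31,s40} ∉↓L; 4/4 deletions ∈↓L.
'eeee': run [46, 37, 27, 13, 2] end={s31,s40} ∉↓L; 4/4 del acc.
'ebaca': run [46, 37, 32, 27, 11, 3] end={s31,s40,s47} ∉↓L; 5/5 deletions ∈↓L.
'abceee': N↓-sim [46, 44, 41, 23, 12, 6, 2] end={s31,s40} — reject; 6/6 del acc.
6 words, ⪯-incomp.

min(Σ*\↓L) = [cc, wca, ceaw, eeee, ebaca, abceee].


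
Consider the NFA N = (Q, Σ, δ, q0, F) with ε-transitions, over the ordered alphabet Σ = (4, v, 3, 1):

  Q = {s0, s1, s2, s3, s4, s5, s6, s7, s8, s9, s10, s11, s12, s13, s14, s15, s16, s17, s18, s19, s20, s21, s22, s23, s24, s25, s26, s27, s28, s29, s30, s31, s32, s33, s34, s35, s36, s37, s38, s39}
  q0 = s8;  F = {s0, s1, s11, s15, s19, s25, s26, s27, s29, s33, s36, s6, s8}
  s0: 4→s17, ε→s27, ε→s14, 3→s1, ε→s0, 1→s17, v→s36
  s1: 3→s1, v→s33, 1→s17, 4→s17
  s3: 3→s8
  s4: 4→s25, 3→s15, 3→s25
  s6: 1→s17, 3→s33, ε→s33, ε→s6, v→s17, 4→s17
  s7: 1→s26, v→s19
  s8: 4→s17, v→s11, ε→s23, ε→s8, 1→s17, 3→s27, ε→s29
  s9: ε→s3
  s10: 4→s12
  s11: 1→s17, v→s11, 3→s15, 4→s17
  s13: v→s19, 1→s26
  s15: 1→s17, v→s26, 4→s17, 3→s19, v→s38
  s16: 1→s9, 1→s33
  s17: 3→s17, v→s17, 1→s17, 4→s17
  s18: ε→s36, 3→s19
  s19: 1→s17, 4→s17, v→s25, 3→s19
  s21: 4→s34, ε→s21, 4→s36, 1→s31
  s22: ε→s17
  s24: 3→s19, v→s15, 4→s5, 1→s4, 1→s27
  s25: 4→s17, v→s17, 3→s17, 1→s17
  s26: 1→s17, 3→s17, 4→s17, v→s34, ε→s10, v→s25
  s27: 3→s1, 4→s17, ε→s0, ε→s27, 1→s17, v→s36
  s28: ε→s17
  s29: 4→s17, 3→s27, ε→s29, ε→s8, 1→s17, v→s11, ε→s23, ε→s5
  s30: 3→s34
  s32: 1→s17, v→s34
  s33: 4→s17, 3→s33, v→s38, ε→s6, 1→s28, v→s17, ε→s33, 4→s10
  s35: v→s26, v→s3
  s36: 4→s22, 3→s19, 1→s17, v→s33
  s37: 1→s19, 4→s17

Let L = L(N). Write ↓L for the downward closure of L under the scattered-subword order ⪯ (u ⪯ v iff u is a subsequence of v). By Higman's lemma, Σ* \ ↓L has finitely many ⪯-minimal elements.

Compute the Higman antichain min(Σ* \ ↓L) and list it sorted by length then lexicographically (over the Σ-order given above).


A = [4, 1, v3v3, 3vvv, 33vv].

|Q|=40, |F|=13, |δ|=109 (22 ε).
min D↑ (11 st, q0=0, F={1}): 0:4→1,v→2,3→3,1→1 1:4→1,v→1,3→1,1→1 2:4→1,v→2,3→4,1→1 3:4→1,v→5,3→6,1→1 4:4→1,v→7,3→8,1→1 5:4→1,v→9,3→8,1→1 6:4→1,v→9,3→6,1→1 7:4→1,v→10,3→1,1→1 8:4→1,v→10,3→8,1→1 9:4→1,v→1,3→9,1→1 10:4→1,v→1,3→1,1→1.
'4': N↓-sim [23, 4] end={s10,s12,s17,s22} — reject; 1/1 del acc.
'1': run [23, 2] end={s17,s28} — reject; 1/1 single-dels accept.
'v3v3': N↓-sim [23, 15, 12, 7, 1] end={s17} — reject; 4/4 single-dels accept.
'3vvv': N↓-sim [23, 18, 13, 9, 2] end={s17,s38} ∉↓L; 4/4 single-dels accept.
'33vv': |S_i|=[23, 18, 10, 8, 2] end={s17,s38} ∉↓L; 4/4 deletions ∈↓L.
5 words, ⪯-incomp.


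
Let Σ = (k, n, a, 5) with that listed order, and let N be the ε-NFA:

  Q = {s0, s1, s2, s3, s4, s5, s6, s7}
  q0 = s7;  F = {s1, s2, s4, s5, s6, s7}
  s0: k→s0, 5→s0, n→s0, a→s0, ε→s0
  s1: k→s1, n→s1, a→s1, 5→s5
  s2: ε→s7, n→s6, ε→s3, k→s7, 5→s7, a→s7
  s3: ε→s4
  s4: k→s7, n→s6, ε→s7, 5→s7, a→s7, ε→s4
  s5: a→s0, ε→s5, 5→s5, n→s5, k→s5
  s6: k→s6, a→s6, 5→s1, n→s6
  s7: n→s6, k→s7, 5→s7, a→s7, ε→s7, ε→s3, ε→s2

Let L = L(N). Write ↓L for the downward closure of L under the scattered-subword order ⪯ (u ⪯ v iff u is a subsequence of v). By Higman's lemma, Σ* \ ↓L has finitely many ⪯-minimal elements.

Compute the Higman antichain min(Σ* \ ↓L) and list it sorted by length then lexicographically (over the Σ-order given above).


|Q|=8, |F|=6, |δ|=38 (10 ε).
min D↑ (5 st, q0=0, F={4}): 0:k→0,n→1,a→0,5→0 1:k→1,n→1,a→1,5→2 2:k→2,n→2,a→2,5→3 3:k→3,n→3,a→4,5→3 4:k→4,n→4,a→4,5→4 (ε-aug+det+¬).
'n55a': run [8, 4, 3, 2, 1] end={s0} rej; 4/4 del acc.
1 obstructions.

A = [n55a].


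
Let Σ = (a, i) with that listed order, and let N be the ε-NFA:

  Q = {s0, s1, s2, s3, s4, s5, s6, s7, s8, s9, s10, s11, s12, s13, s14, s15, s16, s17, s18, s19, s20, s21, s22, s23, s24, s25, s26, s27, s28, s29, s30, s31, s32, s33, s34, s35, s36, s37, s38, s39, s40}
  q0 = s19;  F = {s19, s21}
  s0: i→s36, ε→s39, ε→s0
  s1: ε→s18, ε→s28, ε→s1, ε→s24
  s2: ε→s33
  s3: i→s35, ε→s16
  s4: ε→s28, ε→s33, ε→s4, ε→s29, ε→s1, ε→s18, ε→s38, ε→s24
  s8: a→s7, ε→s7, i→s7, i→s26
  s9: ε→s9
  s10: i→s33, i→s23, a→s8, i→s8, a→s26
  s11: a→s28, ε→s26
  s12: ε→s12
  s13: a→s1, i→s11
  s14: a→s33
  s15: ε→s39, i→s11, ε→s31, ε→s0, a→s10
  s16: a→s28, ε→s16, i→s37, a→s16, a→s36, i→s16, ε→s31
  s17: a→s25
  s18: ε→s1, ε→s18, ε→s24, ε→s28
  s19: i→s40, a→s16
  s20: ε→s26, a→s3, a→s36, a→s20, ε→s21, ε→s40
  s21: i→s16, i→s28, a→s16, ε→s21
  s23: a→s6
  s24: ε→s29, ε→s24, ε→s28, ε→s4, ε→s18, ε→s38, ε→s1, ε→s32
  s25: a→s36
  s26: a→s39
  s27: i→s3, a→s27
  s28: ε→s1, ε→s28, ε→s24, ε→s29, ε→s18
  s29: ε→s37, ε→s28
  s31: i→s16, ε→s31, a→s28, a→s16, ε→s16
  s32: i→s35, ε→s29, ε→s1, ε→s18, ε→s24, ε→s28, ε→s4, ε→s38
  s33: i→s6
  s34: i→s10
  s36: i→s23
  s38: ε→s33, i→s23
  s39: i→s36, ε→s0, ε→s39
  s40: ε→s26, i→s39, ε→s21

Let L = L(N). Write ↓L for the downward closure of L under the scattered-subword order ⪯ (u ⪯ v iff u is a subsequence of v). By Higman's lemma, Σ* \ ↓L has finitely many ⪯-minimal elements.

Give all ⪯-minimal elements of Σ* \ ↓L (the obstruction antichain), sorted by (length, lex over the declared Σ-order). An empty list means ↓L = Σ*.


|Q|=41, |F|=2, |δ|=107 (62 ε).
min D↑ (3 st, q0=0, F={1}): 0:a→1,i→2 1:a→1,i→1 2:a→1,i→1.
'a': |S_i|=[22, 18] end={s0,s1,s16,s18,s23,s24,s28,s29,s31,s32,s33,s35,…} ∉↓L; 1/1 single-dels accept.
'ii': N↓-sim [22, 21, 18] end={s0,s1,s16,s18,s23,s24,s28,s29,s31,s32,s33,s35,…} ∉↓L; 2/2 del acc.
2 obstructions.

min(Σ*\↓L) = [a, ii].


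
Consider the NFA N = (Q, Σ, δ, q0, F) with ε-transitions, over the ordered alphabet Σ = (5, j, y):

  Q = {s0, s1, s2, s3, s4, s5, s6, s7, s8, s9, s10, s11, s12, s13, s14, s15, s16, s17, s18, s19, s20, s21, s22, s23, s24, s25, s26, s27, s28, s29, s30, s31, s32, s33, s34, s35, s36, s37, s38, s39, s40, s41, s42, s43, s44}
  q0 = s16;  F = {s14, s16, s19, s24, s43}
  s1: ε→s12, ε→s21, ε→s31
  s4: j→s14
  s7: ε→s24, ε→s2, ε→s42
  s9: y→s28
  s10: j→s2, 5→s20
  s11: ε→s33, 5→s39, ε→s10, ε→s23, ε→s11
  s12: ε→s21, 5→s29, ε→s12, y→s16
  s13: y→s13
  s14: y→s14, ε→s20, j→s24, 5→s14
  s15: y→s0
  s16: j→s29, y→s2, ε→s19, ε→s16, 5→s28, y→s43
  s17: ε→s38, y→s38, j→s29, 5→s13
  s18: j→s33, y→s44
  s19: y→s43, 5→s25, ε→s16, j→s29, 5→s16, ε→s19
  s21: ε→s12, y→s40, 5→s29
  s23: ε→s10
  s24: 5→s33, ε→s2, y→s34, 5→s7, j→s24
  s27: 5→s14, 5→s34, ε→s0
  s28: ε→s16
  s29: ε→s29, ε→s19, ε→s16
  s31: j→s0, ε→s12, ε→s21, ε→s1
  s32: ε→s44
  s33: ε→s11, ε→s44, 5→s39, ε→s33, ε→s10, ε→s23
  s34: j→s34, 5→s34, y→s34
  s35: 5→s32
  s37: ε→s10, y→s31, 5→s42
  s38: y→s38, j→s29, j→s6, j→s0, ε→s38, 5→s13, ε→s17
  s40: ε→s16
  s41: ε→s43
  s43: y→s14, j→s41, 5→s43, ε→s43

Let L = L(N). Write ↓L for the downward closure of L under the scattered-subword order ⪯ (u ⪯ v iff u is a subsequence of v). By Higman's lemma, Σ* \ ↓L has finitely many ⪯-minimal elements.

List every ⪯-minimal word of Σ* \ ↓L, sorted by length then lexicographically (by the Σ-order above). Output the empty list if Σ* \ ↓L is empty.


|Q|=45, |F|=5, |δ|=90 (41 ε).
min D↑ (5 st, q0=0, F={4}): 0:5→0,j→0,y→1 1:5→1,j→1,y→2 2:5→2,j→3,y→2 3:5→3,j→3,y→4 4:5→4,j→4,y→4 [Hopcroft].
'yyjy': N↓-sim [20, 15, 13, 12, 1] end={s34} ∉↓L; 4/4 single-dels accept.
1 obstructions.

min(Σ*\↓L) = [yyjy].
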